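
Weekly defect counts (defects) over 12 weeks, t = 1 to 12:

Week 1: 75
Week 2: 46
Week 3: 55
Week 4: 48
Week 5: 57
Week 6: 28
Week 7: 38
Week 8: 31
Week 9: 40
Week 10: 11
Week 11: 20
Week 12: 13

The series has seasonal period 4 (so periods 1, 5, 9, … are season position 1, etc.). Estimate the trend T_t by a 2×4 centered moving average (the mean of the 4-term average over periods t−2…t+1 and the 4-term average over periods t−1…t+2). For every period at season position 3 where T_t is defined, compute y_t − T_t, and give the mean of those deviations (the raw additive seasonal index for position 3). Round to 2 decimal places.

Season position 3 occurs at t = 3, 7 (where T_t is defined).
t=3: T_3 = 53.7500; y_3 − T_3 = 55 − 53.7500 = 1.2500
t=7: T_7 = 36.3750; y_7 − T_7 = 38 − 36.3750 = 1.6250
Mean deviation: (1.2500 + 1.6250) / 2 = 1.44

1.44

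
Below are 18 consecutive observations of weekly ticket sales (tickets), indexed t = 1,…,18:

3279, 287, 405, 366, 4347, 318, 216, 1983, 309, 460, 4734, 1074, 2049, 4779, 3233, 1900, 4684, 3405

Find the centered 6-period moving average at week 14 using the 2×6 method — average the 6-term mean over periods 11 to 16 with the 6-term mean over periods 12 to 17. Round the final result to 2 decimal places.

Sum over 11–16: 4734 + 1074 + 2049 + 4779 + 3233 + 1900 = 17769
Sum over 12–17: 1074 + 2049 + 4779 + 3233 + 1900 + 4684 = 17719
CMA at t=14 = (17769 + 17719) / (2·6) = 35488 / 12 = 2957.33

2957.33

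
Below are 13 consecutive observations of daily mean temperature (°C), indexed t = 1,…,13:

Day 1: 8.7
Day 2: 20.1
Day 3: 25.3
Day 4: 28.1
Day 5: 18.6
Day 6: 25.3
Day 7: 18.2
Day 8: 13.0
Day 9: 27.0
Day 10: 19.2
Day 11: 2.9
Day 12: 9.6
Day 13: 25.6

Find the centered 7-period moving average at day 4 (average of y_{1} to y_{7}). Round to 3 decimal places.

Sum of periods 1–7: 8.7 + 20.1 + 25.3 + 28.1 + 18.6 + 25.3 + 18.2 = 144.3
Divide by 7: 144.3 / 7 = 20.614

20.614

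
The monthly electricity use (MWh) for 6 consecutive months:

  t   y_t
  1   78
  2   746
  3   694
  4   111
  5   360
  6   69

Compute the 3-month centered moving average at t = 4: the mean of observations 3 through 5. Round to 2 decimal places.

Sum of periods 3–5: 694 + 111 + 360 = 1165
Divide by 3: 1165 / 3 = 388.33

388.33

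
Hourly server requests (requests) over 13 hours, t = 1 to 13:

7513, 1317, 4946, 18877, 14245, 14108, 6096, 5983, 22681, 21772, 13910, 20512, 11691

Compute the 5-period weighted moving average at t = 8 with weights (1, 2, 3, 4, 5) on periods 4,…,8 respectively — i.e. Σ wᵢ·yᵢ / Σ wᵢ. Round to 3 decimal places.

Weighted sum: 1·18877 + 2·14245 + 3·14108 + 4·6096 + 5·5983 = 18877 + 28490 + 42324 + 24384 + 29915 = 143990
Weight total: 1 + 2 + 3 + 4 + 5 = 15
WMA = 143990 / 15 = 9599.333

9599.333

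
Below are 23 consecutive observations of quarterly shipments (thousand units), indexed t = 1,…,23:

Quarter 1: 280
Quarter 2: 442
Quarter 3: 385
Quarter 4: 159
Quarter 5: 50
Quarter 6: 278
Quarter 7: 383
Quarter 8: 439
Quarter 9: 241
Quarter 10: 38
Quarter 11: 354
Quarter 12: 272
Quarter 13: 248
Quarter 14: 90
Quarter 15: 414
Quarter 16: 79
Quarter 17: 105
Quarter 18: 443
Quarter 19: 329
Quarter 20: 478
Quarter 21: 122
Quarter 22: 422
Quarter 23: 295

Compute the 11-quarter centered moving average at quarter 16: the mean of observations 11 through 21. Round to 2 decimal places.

Sum of periods 11–21: 354 + 272 + 248 + 90 + 414 + 79 + 105 + 443 + 329 + 478 + 122 = 2934
Divide by 11: 2934 / 11 = 266.73

266.73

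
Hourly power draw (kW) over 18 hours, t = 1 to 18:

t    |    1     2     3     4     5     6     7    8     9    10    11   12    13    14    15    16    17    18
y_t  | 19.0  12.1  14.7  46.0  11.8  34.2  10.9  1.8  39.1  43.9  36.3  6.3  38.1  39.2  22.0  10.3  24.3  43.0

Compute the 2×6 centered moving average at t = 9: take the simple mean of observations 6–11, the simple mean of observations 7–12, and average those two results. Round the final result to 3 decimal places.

Sum over 6–11: 34.2 + 10.9 + 1.8 + 39.1 + 43.9 + 36.3 = 166.2
Sum over 7–12: 10.9 + 1.8 + 39.1 + 43.9 + 36.3 + 6.3 = 138.3
CMA at t=9 = (166.2 + 138.3) / (2·6) = 304.5 / 12 = 25.375

25.375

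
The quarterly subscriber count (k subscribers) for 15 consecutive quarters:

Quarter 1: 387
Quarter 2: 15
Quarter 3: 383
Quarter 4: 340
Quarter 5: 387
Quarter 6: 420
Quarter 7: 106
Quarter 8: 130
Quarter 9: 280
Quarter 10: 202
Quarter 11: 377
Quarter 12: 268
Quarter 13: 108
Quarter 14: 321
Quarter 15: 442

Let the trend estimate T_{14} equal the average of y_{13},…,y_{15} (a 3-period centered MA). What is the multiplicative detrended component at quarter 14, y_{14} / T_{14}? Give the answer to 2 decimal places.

1.11

Trend T_14 = (108 + 321 + 442) / 3 = 871/3 = 290.3333
Ratio to trend: 321 / 290.3333 = 1.11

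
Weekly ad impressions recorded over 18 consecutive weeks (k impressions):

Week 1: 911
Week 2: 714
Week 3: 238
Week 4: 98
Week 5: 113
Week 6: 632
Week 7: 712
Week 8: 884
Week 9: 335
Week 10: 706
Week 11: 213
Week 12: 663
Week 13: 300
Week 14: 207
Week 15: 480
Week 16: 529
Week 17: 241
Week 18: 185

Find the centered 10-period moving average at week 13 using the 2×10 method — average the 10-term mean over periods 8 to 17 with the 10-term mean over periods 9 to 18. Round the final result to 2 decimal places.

420.85

Sum over 8–17: 884 + 335 + 706 + 213 + 663 + 300 + 207 + 480 + 529 + 241 = 4558
Sum over 9–18: 335 + 706 + 213 + 663 + 300 + 207 + 480 + 529 + 241 + 185 = 3859
CMA at t=13 = (4558 + 3859) / (2·10) = 8417 / 20 = 420.85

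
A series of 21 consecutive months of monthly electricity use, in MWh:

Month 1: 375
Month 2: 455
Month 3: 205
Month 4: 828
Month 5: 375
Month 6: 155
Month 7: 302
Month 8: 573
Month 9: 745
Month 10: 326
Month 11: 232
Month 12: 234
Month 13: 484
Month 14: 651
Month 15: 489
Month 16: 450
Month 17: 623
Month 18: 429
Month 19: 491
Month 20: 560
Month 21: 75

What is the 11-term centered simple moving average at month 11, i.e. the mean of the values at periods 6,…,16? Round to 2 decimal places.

421.91

Sum of periods 6–16: 155 + 302 + 573 + 745 + 326 + 232 + 234 + 484 + 651 + 489 + 450 = 4641
Divide by 11: 4641 / 11 = 421.91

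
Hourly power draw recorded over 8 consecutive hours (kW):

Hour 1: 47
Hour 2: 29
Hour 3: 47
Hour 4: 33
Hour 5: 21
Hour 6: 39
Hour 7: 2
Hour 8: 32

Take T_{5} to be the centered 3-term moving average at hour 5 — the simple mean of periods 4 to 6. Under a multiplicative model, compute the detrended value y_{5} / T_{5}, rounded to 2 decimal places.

Trend T_5 = (33 + 21 + 39) / 3 = 93/3 = 31.0000
Ratio to trend: 21 / 31.0000 = 0.68

0.68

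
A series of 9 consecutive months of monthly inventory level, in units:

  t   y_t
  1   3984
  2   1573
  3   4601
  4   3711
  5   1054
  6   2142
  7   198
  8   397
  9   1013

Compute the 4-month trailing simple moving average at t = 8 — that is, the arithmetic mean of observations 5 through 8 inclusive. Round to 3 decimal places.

947.750

Sum of periods 5–8: 1054 + 2142 + 198 + 397 = 3791
Divide by 4: 3791 / 4 = 947.750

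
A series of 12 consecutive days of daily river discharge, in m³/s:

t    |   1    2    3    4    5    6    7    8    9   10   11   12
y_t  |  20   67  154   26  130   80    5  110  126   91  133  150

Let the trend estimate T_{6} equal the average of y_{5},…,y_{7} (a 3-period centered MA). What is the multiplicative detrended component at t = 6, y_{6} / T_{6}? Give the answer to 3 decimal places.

1.116

Trend T_6 = (130 + 80 + 5) / 3 = 215/3 = 71.66667
Ratio to trend: 80 / 71.66667 = 1.116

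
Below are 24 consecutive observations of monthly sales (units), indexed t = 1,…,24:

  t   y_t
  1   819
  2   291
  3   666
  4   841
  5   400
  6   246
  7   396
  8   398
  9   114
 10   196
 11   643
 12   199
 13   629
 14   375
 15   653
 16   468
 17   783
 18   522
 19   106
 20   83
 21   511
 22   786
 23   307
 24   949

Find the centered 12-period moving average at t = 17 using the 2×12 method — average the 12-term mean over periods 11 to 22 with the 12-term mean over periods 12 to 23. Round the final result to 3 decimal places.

465.833

Sum over 11–22: 643 + 199 + 629 + 375 + 653 + 468 + 783 + 522 + 106 + 83 + 511 + 786 = 5758
Sum over 12–23: 199 + 629 + 375 + 653 + 468 + 783 + 522 + 106 + 83 + 511 + 786 + 307 = 5422
CMA at t=17 = (5758 + 5422) / (2·12) = 11180 / 24 = 465.833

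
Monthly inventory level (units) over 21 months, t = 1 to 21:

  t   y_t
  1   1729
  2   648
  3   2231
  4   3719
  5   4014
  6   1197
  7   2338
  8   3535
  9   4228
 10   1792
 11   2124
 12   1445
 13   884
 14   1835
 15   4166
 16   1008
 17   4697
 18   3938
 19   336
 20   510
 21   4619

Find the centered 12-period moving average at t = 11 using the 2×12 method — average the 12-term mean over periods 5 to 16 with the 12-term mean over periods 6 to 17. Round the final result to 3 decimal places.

2408.958

Sum over 5–16: 4014 + 1197 + 2338 + 3535 + 4228 + 1792 + 2124 + 1445 + 884 + 1835 + 4166 + 1008 = 28566
Sum over 6–17: 1197 + 2338 + 3535 + 4228 + 1792 + 2124 + 1445 + 884 + 1835 + 4166 + 1008 + 4697 = 29249
CMA at t=11 = (28566 + 29249) / (2·12) = 57815 / 24 = 2408.958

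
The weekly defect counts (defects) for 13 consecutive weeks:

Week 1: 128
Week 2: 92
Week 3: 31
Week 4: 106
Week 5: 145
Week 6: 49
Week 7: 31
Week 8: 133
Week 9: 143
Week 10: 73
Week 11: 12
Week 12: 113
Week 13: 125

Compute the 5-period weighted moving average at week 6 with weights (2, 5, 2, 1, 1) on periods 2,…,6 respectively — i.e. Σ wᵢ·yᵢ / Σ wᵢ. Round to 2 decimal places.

67.73

Weighted sum: 2·92 + 5·31 + 2·106 + 1·145 + 1·49 = 184 + 155 + 212 + 145 + 49 = 745
Weight total: 2 + 5 + 2 + 1 + 1 = 11
WMA = 745 / 11 = 67.73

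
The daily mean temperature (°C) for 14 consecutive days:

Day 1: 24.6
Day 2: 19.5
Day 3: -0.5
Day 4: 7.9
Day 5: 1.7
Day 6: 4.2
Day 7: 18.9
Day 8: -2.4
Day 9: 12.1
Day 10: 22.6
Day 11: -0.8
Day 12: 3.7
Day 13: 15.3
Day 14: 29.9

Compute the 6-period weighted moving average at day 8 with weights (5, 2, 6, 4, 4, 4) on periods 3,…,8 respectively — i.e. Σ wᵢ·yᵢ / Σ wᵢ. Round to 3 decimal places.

Weighted sum: 5·-0.5 + 2·7.9 + 6·1.7 + 4·4.2 + 4·18.9 + 4·-2.4 = -2.5 + 15.8 + 10.2 + 16.8 + 75.6 + -9.6 = 106.3
Weight total: 5 + 2 + 6 + 4 + 4 + 4 = 25
WMA = 106.3 / 25 = 4.252

4.252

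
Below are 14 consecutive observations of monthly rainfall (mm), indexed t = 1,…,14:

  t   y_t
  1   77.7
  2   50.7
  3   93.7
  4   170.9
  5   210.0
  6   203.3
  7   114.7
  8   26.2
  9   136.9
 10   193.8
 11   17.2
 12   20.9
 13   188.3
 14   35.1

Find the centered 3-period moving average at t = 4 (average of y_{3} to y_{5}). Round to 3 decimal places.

Sum of periods 3–5: 93.7 + 170.9 + 210.0 = 474.6
Divide by 3: 474.6 / 3 = 158.200

158.200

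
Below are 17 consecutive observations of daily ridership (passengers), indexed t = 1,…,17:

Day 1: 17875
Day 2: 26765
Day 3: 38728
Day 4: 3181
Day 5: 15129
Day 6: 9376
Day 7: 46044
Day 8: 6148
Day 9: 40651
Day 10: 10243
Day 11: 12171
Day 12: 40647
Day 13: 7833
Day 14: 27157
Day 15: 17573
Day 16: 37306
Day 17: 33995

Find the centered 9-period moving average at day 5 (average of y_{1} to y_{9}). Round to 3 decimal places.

Sum of periods 1–9: 17875 + 26765 + 38728 + 3181 + 15129 + 9376 + 46044 + 6148 + 40651 = 203897
Divide by 9: 203897 / 9 = 22655.222

22655.222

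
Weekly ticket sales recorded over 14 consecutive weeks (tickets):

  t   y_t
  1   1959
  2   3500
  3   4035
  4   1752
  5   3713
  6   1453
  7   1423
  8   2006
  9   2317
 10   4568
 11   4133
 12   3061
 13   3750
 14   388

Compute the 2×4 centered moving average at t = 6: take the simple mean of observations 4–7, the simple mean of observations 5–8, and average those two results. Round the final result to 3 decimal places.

2117.000

Sum over 4–7: 1752 + 3713 + 1453 + 1423 = 8341
Sum over 5–8: 3713 + 1453 + 1423 + 2006 = 8595
CMA at t=6 = (8341 + 8595) / (2·4) = 16936 / 8 = 2117.000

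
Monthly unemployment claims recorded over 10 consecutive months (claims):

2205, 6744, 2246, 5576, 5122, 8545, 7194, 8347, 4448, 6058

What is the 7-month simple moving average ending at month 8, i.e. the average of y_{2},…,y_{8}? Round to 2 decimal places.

Sum of periods 2–8: 6744 + 2246 + 5576 + 5122 + 8545 + 7194 + 8347 = 43774
Divide by 7: 43774 / 7 = 6253.43

6253.43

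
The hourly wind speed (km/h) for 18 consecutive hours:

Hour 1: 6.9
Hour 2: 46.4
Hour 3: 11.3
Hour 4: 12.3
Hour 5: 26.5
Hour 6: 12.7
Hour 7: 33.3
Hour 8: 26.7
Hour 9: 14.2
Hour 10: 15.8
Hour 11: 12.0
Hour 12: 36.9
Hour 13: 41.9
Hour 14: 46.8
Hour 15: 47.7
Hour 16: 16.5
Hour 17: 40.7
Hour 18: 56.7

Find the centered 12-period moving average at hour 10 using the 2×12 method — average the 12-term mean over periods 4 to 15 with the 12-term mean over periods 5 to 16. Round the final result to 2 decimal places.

27.41

Sum over 4–15: 12.3 + 26.5 + 12.7 + 33.3 + 26.7 + 14.2 + 15.8 + 12.0 + 36.9 + 41.9 + 46.8 + 47.7 = 326.8
Sum over 5–16: 26.5 + 12.7 + 33.3 + 26.7 + 14.2 + 15.8 + 12.0 + 36.9 + 41.9 + 46.8 + 47.7 + 16.5 = 331.0
CMA at t=10 = (326.8 + 331.0) / (2·12) = 657.8 / 24 = 27.41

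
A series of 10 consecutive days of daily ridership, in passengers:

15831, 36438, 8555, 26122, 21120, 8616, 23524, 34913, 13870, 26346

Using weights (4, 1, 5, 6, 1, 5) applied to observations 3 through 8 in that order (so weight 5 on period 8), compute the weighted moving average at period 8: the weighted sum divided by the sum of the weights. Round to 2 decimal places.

18896.68

Weighted sum: 4·8555 + 1·26122 + 5·21120 + 6·8616 + 1·23524 + 5·34913 = 34220 + 26122 + 105600 + 51696 + 23524 + 174565 = 415727
Weight total: 4 + 1 + 5 + 6 + 1 + 5 = 22
WMA = 415727 / 22 = 18896.68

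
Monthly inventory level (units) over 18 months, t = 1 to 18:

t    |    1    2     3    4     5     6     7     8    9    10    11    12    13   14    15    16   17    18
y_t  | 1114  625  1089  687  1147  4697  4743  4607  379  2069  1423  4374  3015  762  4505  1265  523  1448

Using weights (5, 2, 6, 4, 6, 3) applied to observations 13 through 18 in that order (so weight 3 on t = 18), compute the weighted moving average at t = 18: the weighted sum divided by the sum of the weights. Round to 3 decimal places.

2160.423

Weighted sum: 5·3015 + 2·762 + 6·4505 + 4·1265 + 6·523 + 3·1448 = 15075 + 1524 + 27030 + 5060 + 3138 + 4344 = 56171
Weight total: 5 + 2 + 6 + 4 + 6 + 3 = 26
WMA = 56171 / 26 = 2160.423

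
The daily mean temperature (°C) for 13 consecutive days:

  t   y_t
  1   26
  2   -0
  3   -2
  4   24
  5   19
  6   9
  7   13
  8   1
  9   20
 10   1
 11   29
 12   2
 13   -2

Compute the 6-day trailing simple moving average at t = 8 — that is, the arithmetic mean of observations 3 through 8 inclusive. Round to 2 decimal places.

10.67

Sum of periods 3–8: (-2) + 24 + 19 + 9 + 13 + 1 = 64
Divide by 6: 64 / 6 = 10.67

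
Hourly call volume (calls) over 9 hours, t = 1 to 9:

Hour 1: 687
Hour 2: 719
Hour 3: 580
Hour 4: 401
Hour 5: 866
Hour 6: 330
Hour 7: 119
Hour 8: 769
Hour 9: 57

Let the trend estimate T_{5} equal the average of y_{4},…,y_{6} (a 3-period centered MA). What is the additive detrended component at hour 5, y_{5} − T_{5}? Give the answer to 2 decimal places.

Trend T_5 = (401 + 866 + 330) / 3 = 1597/3 = 532.3333
Detrended value: 866 − 532.3333 = 333.67

333.67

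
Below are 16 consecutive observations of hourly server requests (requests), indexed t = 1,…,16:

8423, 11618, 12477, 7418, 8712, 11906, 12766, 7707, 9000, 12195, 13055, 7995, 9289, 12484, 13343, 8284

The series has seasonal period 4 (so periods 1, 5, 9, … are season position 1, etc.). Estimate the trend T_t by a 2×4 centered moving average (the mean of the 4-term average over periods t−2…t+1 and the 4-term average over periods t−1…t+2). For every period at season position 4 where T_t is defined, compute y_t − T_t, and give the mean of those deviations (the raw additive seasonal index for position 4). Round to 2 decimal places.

Season position 4 occurs at t = 4, 8, 12 (where T_t is defined).
t=4: T_4 = 10092.2500; y_4 − T_4 = 7418 − 10092.2500 = -2674.2500
t=8: T_8 = 10380.8750; y_8 − T_8 = 7707 − 10380.8750 = -2673.8750
t=12: T_12 = 10669.6250; y_12 − T_12 = 7995 − 10669.6250 = -2674.6250
Mean deviation: (-2674.2500 + -2673.8750 + -2674.6250) / 3 = -2674.25

-2674.25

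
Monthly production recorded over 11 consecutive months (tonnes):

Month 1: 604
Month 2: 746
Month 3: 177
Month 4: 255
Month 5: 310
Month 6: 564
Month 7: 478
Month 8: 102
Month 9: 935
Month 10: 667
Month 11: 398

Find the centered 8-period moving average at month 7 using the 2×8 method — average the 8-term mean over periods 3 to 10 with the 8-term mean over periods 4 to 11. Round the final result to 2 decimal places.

Sum over 3–10: 177 + 255 + 310 + 564 + 478 + 102 + 935 + 667 = 3488
Sum over 4–11: 255 + 310 + 564 + 478 + 102 + 935 + 667 + 398 = 3709
CMA at t=7 = (3488 + 3709) / (2·8) = 7197 / 16 = 449.81

449.81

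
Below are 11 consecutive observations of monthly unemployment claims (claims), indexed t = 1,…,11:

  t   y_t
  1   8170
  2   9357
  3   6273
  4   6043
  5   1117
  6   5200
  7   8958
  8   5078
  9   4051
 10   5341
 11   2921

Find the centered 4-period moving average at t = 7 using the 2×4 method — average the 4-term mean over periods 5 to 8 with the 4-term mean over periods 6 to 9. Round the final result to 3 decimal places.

5455.000

Sum over 5–8: 1117 + 5200 + 8958 + 5078 = 20353
Sum over 6–9: 5200 + 8958 + 5078 + 4051 = 23287
CMA at t=7 = (20353 + 23287) / (2·4) = 43640 / 8 = 5455.000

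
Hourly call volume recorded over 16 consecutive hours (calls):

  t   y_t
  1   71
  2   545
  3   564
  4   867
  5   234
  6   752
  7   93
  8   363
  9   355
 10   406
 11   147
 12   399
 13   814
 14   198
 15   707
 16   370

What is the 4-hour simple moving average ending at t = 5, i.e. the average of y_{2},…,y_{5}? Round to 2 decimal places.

552.50

Sum of periods 2–5: 545 + 564 + 867 + 234 = 2210
Divide by 4: 2210 / 4 = 552.50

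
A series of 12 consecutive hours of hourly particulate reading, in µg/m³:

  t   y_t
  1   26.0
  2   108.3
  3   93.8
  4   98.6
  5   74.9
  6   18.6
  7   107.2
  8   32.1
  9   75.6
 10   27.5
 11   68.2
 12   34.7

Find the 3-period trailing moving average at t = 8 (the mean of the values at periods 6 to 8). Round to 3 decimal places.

Sum of periods 6–8: 18.6 + 107.2 + 32.1 = 157.9
Divide by 3: 157.9 / 3 = 52.633

52.633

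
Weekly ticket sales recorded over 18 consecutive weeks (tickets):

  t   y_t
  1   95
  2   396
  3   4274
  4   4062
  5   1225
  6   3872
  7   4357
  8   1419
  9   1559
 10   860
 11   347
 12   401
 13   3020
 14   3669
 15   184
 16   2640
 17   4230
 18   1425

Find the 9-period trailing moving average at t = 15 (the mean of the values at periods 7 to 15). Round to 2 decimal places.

1757.33

Sum of periods 7–15: 4357 + 1419 + 1559 + 860 + 347 + 401 + 3020 + 3669 + 184 = 15816
Divide by 9: 15816 / 9 = 1757.33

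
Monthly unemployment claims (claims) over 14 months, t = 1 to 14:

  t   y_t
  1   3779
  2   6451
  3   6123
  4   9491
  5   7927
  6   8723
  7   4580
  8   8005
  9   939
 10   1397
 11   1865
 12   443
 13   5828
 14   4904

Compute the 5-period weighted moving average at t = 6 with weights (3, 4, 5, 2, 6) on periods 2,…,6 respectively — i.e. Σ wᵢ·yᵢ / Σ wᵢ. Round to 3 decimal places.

Weighted sum: 3·6451 + 4·6123 + 5·9491 + 2·7927 + 6·8723 = 19353 + 24492 + 47455 + 15854 + 52338 = 159492
Weight total: 3 + 4 + 5 + 2 + 6 = 20
WMA = 159492 / 20 = 7974.600

7974.600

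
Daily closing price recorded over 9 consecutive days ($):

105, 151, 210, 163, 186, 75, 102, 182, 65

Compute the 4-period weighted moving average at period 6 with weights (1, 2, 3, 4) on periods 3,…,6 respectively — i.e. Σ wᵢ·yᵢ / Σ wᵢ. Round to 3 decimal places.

139.400

Weighted sum: 1·210 + 2·163 + 3·186 + 4·75 = 210 + 326 + 558 + 300 = 1394
Weight total: 1 + 2 + 3 + 4 = 10
WMA = 1394 / 10 = 139.400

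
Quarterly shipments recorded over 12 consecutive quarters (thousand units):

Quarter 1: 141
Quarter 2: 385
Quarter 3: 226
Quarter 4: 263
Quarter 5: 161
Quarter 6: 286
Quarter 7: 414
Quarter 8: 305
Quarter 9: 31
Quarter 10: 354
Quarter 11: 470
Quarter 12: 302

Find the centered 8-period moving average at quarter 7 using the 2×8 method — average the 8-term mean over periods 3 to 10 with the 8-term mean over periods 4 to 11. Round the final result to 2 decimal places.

270.25

Sum over 3–10: 226 + 263 + 161 + 286 + 414 + 305 + 31 + 354 = 2040
Sum over 4–11: 263 + 161 + 286 + 414 + 305 + 31 + 354 + 470 = 2284
CMA at t=7 = (2040 + 2284) / (2·8) = 4324 / 16 = 270.25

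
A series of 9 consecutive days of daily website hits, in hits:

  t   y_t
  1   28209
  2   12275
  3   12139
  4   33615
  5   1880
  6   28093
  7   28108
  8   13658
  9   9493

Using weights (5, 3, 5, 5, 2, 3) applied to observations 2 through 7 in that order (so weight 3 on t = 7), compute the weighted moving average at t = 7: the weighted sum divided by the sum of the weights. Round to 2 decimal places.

Weighted sum: 5·12275 + 3·12139 + 5·33615 + 5·1880 + 2·28093 + 3·28108 = 61375 + 36417 + 168075 + 9400 + 56186 + 84324 = 415777
Weight total: 5 + 3 + 5 + 5 + 2 + 3 = 23
WMA = 415777 / 23 = 18077.26

18077.26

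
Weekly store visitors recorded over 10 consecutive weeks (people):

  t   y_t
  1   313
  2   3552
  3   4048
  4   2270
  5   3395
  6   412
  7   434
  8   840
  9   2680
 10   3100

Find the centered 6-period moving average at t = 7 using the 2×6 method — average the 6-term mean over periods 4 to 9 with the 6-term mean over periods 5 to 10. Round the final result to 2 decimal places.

1741.00

Sum over 4–9: 2270 + 3395 + 412 + 434 + 840 + 2680 = 10031
Sum over 5–10: 3395 + 412 + 434 + 840 + 2680 + 3100 = 10861
CMA at t=7 = (10031 + 10861) / (2·6) = 20892 / 12 = 1741.00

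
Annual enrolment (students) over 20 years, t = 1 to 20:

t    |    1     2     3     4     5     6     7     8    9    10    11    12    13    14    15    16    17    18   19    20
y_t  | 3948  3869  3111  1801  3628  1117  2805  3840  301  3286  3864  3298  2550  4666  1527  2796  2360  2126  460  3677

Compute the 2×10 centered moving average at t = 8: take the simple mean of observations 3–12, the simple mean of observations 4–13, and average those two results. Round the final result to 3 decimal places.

2677.050

Sum over 3–12: 3111 + 1801 + 3628 + 1117 + 2805 + 3840 + 301 + 3286 + 3864 + 3298 = 27051
Sum over 4–13: 1801 + 3628 + 1117 + 2805 + 3840 + 301 + 3286 + 3864 + 3298 + 2550 = 26490
CMA at t=8 = (27051 + 26490) / (2·10) = 53541 / 20 = 2677.050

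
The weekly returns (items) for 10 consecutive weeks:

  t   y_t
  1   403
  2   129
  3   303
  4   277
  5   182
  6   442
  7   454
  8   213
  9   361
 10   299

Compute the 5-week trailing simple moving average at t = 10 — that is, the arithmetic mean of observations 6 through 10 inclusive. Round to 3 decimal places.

Sum of periods 6–10: 442 + 454 + 213 + 361 + 299 = 1769
Divide by 5: 1769 / 5 = 353.800

353.800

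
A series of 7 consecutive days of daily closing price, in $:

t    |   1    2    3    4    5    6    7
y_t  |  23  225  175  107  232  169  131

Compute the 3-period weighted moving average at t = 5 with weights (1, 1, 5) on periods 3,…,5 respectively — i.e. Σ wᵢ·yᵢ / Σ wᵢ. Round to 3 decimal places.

Weighted sum: 1·175 + 1·107 + 5·232 = 175 + 107 + 1160 = 1442
Weight total: 1 + 1 + 5 = 7
WMA = 1442 / 7 = 206.000

206.000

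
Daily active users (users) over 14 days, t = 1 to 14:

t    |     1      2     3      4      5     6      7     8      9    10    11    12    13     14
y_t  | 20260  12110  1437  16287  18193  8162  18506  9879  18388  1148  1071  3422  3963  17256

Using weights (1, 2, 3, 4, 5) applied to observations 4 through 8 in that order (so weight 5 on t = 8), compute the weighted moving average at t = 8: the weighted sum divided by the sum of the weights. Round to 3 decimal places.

13371.867

Weighted sum: 1·16287 + 2·18193 + 3·8162 + 4·18506 + 5·9879 = 16287 + 36386 + 24486 + 74024 + 49395 = 200578
Weight total: 1 + 2 + 3 + 4 + 5 = 15
WMA = 200578 / 15 = 13371.867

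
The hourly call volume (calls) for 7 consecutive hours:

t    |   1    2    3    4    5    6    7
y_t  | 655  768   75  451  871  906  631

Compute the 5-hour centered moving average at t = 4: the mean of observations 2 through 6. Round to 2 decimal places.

Sum of periods 2–6: 768 + 75 + 451 + 871 + 906 = 3071
Divide by 5: 3071 / 5 = 614.20

614.20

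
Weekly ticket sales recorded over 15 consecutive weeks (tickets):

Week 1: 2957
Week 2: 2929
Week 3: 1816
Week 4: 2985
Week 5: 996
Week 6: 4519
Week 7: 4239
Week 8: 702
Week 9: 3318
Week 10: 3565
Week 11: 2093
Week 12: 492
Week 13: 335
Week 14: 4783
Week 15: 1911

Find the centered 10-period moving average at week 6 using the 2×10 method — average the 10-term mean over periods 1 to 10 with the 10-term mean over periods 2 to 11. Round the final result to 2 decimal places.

2759.40

Sum over 1–10: 2957 + 2929 + 1816 + 2985 + 996 + 4519 + 4239 + 702 + 3318 + 3565 = 28026
Sum over 2–11: 2929 + 1816 + 2985 + 996 + 4519 + 4239 + 702 + 3318 + 3565 + 2093 = 27162
CMA at t=6 = (28026 + 27162) / (2·10) = 55188 / 20 = 2759.40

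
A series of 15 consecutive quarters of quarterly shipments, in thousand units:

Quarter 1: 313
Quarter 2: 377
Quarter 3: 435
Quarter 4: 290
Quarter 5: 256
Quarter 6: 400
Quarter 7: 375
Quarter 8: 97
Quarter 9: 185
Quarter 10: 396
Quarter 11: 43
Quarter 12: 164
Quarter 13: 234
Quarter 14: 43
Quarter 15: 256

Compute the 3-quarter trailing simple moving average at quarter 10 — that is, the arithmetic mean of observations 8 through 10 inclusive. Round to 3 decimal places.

Sum of periods 8–10: 97 + 185 + 396 = 678
Divide by 3: 678 / 3 = 226.000

226.000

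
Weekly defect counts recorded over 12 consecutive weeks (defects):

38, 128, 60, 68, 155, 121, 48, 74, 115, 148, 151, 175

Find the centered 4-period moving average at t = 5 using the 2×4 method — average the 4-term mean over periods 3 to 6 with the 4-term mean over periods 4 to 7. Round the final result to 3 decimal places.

Sum over 3–6: 60 + 68 + 155 + 121 = 404
Sum over 4–7: 68 + 155 + 121 + 48 = 392
CMA at t=5 = (404 + 392) / (2·4) = 796 / 8 = 99.500

99.500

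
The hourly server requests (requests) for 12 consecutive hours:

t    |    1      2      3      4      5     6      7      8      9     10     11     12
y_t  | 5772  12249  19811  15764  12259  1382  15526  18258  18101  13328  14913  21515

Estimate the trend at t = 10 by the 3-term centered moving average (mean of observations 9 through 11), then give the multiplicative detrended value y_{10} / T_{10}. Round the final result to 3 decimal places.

0.863

Trend T_10 = (18101 + 13328 + 14913) / 3 = 46342/3 = 15447.33333
Ratio to trend: 13328 / 15447.33333 = 0.863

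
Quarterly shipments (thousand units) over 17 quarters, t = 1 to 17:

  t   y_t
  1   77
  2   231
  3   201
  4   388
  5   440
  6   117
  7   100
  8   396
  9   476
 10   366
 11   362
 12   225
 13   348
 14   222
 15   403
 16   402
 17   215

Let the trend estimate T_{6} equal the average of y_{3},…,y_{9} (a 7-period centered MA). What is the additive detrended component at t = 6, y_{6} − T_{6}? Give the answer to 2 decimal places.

Trend T_6 = (201 + 388 + 440 + 117 + 100 + 396 + 476) / 7 = 2118/7 = 302.5714
Detrended value: 117 − 302.5714 = -185.57

-185.57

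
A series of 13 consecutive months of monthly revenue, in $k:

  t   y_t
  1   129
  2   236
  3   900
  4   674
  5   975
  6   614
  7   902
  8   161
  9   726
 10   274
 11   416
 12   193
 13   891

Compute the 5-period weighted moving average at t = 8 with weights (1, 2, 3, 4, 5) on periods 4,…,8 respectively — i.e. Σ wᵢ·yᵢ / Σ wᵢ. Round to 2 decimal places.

Weighted sum: 1·674 + 2·975 + 3·614 + 4·902 + 5·161 = 674 + 1950 + 1842 + 3608 + 805 = 8879
Weight total: 1 + 2 + 3 + 4 + 5 = 15
WMA = 8879 / 15 = 591.93

591.93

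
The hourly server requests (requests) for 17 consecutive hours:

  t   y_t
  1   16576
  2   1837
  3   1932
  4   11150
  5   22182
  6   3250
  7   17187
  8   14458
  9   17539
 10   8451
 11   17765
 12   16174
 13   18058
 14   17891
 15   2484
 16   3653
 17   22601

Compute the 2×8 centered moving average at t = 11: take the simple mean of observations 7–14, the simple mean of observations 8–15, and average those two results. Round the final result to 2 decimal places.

Sum over 7–14: 17187 + 14458 + 17539 + 8451 + 17765 + 16174 + 18058 + 17891 = 127523
Sum over 8–15: 14458 + 17539 + 8451 + 17765 + 16174 + 18058 + 17891 + 2484 = 112820
CMA at t=11 = (127523 + 112820) / (2·8) = 240343 / 16 = 15021.44

15021.44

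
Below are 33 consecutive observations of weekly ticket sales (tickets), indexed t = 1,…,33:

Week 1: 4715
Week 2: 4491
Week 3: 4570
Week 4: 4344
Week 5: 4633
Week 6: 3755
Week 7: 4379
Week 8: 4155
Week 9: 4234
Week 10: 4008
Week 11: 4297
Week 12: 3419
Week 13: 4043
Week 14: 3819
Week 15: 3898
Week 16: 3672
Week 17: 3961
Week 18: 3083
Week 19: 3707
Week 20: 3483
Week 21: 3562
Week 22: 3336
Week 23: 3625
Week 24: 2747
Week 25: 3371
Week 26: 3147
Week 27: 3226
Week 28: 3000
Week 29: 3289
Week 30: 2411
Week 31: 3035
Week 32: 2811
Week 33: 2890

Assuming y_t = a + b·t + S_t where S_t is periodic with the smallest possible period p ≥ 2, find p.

First differences y_{t+1} − y_t: -224, 79, -226, 289, -878, 624, -224, 79, -226, 289, -878, 624, -224, 79, …
The difference pattern repeats every 6 terms and not for any smaller step, so p = 6.

6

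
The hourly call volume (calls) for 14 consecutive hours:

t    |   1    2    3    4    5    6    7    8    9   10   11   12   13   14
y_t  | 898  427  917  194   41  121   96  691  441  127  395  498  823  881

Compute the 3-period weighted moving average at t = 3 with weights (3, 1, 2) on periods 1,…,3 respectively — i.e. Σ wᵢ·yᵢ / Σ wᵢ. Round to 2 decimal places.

825.83

Weighted sum: 3·898 + 1·427 + 2·917 = 2694 + 427 + 1834 = 4955
Weight total: 3 + 1 + 2 = 6
WMA = 4955 / 6 = 825.83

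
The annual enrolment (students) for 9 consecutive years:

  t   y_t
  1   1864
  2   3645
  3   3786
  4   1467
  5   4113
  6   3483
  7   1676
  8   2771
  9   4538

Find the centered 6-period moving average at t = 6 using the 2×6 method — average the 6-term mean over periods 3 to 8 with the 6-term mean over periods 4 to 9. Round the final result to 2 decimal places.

Sum over 3–8: 3786 + 1467 + 4113 + 3483 + 1676 + 2771 = 17296
Sum over 4–9: 1467 + 4113 + 3483 + 1676 + 2771 + 4538 = 18048
CMA at t=6 = (17296 + 18048) / (2·6) = 35344 / 12 = 2945.33

2945.33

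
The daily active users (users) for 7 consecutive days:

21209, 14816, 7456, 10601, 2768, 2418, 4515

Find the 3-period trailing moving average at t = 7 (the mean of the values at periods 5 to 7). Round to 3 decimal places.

3233.667

Sum of periods 5–7: 2768 + 2418 + 4515 = 9701
Divide by 3: 9701 / 3 = 3233.667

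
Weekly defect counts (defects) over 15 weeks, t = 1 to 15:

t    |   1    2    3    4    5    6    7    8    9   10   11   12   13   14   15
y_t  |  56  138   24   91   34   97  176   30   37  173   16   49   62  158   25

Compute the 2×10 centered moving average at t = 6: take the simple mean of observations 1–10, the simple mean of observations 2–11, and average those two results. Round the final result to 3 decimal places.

83.600

Sum over 1–10: 56 + 138 + 24 + 91 + 34 + 97 + 176 + 30 + 37 + 173 = 856
Sum over 2–11: 138 + 24 + 91 + 34 + 97 + 176 + 30 + 37 + 173 + 16 = 816
CMA at t=6 = (856 + 816) / (2·10) = 1672 / 20 = 83.600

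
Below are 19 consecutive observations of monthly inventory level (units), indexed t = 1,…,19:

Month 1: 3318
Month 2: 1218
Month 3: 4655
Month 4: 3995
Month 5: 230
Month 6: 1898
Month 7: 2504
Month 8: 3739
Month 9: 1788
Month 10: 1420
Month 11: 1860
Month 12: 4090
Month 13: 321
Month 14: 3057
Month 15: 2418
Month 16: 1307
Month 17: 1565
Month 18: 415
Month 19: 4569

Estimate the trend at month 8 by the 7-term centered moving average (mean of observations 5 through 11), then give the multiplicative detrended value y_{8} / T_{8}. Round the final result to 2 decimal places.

Trend T_8 = (230 + 1898 + 2504 + 3739 + 1788 + 1420 + 1860) / 7 = 13439/7 = 1919.8571
Ratio to trend: 3739 / 1919.8571 = 1.95

1.95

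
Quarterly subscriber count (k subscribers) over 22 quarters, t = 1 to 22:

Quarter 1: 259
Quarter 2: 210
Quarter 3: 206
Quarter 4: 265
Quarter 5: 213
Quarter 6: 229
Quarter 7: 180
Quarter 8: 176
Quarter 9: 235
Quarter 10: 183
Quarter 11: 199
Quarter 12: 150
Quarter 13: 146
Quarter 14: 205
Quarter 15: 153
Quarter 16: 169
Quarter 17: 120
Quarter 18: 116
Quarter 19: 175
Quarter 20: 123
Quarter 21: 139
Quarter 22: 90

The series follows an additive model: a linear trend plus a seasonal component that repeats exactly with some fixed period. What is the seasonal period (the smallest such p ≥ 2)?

5

First differences y_{t+1} − y_t: -49, -4, 59, -52, 16, -49, -4, 59, -52, 16, -49, -4, …
The difference pattern repeats every 5 terms and not for any smaller step, so p = 5.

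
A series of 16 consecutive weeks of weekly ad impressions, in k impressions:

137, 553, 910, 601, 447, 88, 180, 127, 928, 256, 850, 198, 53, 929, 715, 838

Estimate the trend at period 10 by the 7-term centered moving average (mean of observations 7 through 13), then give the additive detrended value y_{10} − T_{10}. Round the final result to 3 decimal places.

Trend T_10 = (180 + 127 + 928 + 256 + 850 + 198 + 53) / 7 = 2592/7 = 370.28571
Detrended value: 256 − 370.28571 = -114.286

-114.286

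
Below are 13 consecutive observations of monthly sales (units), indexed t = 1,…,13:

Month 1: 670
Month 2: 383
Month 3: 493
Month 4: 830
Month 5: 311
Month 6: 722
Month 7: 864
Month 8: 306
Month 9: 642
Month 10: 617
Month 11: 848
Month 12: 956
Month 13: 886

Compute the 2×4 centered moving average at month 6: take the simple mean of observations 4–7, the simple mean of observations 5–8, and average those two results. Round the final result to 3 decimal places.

Sum over 4–7: 830 + 311 + 722 + 864 = 2727
Sum over 5–8: 311 + 722 + 864 + 306 = 2203
CMA at t=6 = (2727 + 2203) / (2·4) = 4930 / 8 = 616.250

616.250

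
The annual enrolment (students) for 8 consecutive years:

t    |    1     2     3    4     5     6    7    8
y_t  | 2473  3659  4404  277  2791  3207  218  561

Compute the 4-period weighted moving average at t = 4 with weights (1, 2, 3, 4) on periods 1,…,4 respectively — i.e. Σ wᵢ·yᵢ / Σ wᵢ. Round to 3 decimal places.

Weighted sum: 1·2473 + 2·3659 + 3·4404 + 4·277 = 2473 + 7318 + 13212 + 1108 = 24111
Weight total: 1 + 2 + 3 + 4 = 10
WMA = 24111 / 10 = 2411.100

2411.100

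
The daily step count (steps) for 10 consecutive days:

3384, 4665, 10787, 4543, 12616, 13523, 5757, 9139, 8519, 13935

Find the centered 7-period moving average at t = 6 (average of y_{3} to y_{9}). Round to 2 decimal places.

9269.14

Sum of periods 3–9: 10787 + 4543 + 12616 + 13523 + 5757 + 9139 + 8519 = 64884
Divide by 7: 64884 / 7 = 9269.14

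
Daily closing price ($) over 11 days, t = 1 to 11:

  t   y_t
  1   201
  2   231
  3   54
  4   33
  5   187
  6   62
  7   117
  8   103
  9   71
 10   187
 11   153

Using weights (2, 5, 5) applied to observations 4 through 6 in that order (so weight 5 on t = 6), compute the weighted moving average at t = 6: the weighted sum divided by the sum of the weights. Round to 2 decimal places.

109.25

Weighted sum: 2·33 + 5·187 + 5·62 = 66 + 935 + 310 = 1311
Weight total: 2 + 5 + 5 = 12
WMA = 1311 / 12 = 109.25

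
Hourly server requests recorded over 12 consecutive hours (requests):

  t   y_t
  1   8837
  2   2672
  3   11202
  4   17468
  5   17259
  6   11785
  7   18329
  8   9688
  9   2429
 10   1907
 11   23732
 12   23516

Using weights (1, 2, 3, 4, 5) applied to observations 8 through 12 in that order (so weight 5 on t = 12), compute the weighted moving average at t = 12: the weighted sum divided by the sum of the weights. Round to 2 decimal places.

15518.33

Weighted sum: 1·9688 + 2·2429 + 3·1907 + 4·23732 + 5·23516 = 9688 + 4858 + 5721 + 94928 + 117580 = 232775
Weight total: 1 + 2 + 3 + 4 + 5 = 15
WMA = 232775 / 15 = 15518.33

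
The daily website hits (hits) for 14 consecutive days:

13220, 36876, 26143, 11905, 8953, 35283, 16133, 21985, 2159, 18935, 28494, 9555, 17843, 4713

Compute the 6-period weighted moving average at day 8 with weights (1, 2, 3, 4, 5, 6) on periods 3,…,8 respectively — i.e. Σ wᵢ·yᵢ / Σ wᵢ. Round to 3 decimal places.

Weighted sum: 1·26143 + 2·11905 + 3·8953 + 4·35283 + 5·16133 + 6·21985 = 26143 + 23810 + 26859 + 141132 + 80665 + 131910 = 430519
Weight total: 1 + 2 + 3 + 4 + 5 + 6 = 21
WMA = 430519 / 21 = 20500.905

20500.905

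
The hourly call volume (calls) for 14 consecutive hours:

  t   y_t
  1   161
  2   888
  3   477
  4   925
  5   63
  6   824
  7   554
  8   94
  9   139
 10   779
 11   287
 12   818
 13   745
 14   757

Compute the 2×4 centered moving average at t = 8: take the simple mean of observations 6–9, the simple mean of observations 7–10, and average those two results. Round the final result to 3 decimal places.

Sum over 6–9: 824 + 554 + 94 + 139 = 1611
Sum over 7–10: 554 + 94 + 139 + 779 = 1566
CMA at t=8 = (1611 + 1566) / (2·4) = 3177 / 8 = 397.125

397.125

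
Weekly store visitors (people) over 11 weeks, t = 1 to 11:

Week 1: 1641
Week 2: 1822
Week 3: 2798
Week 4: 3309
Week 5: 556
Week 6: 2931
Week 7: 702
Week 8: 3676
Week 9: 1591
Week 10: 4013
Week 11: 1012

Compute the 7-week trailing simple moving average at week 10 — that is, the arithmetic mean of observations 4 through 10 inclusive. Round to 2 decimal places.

2396.86

Sum of periods 4–10: 3309 + 556 + 2931 + 702 + 3676 + 1591 + 4013 = 16778
Divide by 7: 16778 / 7 = 2396.86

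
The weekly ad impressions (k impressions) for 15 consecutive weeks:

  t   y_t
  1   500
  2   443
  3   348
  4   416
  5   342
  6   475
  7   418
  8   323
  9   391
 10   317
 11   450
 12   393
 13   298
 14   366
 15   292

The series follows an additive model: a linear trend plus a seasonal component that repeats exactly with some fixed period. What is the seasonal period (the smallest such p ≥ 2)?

5

First differences y_{t+1} − y_t: -57, -95, 68, -74, 133, -57, -95, 68, -74, 133, -57, -95, …
The difference pattern repeats every 5 terms and not for any smaller step, so p = 5.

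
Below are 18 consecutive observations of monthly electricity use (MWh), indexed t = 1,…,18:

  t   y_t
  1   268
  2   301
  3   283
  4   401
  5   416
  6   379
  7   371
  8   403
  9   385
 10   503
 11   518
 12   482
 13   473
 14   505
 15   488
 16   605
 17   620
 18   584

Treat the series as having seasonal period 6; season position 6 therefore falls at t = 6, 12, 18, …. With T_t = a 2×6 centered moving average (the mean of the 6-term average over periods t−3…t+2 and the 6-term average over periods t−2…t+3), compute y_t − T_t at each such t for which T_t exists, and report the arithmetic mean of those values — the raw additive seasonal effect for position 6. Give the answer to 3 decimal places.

Season position 6 occurs at t = 6, 12 (where T_t is defined).
t=6: T_6 = 384.00000; y_6 − T_6 = 379 − 384.00000 = -5.00000
t=12: T_12 = 486.25000; y_12 − T_12 = 482 − 486.25000 = -4.25000
Mean deviation: (-5.00000 + -4.25000) / 2 = -4.625

-4.625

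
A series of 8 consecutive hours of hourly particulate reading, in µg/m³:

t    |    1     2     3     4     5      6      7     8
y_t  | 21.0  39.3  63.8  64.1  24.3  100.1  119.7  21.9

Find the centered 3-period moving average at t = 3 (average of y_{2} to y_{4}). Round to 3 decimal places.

55.733

Sum of periods 2–4: 39.3 + 63.8 + 64.1 = 167.2
Divide by 3: 167.2 / 3 = 55.733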